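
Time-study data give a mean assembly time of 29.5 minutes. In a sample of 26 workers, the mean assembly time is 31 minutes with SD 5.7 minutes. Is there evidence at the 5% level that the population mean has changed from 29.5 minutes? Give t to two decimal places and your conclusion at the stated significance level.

t = 1.34; fail to reject H0

H0: μ = 29.5; H1: μ ≠ 29.5 (one-sample t-test, two-sided).
t = (x̄ − μ₀)/(s/√n) = (31 − 29.5)/(5.7/√26) = 1.34
df = n − 1 = 25
Two-sided p-value ≈ 0.192
Since p ≈ 0.192 > α = 0.05, fail to reject H0; the data do not provide sufficient evidence against H0.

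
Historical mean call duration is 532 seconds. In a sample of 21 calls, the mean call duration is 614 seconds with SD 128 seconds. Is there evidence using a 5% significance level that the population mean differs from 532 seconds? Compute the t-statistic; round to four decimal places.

H0: μ = 532; H1: μ ≠ 532 (one-sample t-test, two-sided).
t = (x̄ − μ₀)/(s/√n) = (614 − 532)/(128/√21) = 2.9357
df = n − 1 = 20
Two-sided p-value ≈ 0.0082
Since p ≈ 0.0082 < α = 0.05, reject H0; the evidence is statistically significant.

2.9357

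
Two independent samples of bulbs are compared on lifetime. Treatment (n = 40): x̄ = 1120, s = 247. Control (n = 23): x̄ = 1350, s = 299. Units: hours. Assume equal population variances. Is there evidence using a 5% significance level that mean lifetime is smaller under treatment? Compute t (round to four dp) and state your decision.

t = -3.2928; reject H0

Let group 1 = treatment, group 2 = control. H0: μ_1 = μ_2; H1: μ_1 < μ_2 (two-sample pooled-variance t-test, left-tailed).
s_p² = [(40−1)·247² + (23−1)·299²]/(40+23−2) = 71248.7
t = (1120 − 1350)/√[71248.7·(1/40 + 1/23)] = -3.2928
df = n₁ + n₂ − 2 = 61
p-value = P(T ≤ -3.2928) ≈ 0.001
Since p ≈ 0.001 < α = 0.05, reject H0; the evidence is statistically significant.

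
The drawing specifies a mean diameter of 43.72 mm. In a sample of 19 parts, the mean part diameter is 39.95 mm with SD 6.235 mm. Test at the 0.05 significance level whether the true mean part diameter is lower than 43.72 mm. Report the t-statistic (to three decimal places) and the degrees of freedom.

H0: μ = 43.72; H1: μ < 43.72 (one-sample t-test, left-tailed).
t = (x̄ − μ₀)/(s/√n) = (39.95 − 43.72)/(6.235/√19) = -2.636
df = n − 1 = 18
p-value = P(T ≤ -2.636) ≈ 0.0084
Since p ≈ 0.0084 < α = 0.05, reject H0; the data support H1.

t = -2.636, df = 18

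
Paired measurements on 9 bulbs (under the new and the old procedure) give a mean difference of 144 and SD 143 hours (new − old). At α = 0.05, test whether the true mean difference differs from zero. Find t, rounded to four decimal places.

H0: μ_d = 0; H1: μ_d ≠ 0 (paired t-test on the differences, two-sided).
t = d̄/(s_d/√n) = 144/(143/√9) = 3.0210
df = n − 1 = 8
Two-sided p-value ≈ 0.017
Since p ≈ 0.017 < α = 0.05, reject H0; the data support H1.

3.0210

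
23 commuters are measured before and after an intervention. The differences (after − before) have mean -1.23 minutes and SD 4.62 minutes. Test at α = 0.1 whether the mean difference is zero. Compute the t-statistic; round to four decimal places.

H0: μ_d = 0; H1: μ_d ≠ 0 (paired t-test on the differences, two-sided).
t = d̄/(s_d/√n) = -1.23/(4.62/√23) = -1.2768
df = n − 1 = 22
Two-sided p-value ≈ 0.2150
Since p ≈ 0.2150 > α = 0.1, fail to reject H0; the evidence is not statistically significant.

-1.2768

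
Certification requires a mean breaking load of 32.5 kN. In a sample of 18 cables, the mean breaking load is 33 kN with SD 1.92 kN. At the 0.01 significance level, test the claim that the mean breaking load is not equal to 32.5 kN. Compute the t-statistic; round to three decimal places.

H0: μ = 32.5; H1: μ ≠ 32.5 (one-sample t-test, two-sided).
t = (x̄ − μ₀)/(s/√n) = (33 − 32.5)/(1.92/√18) = 1.105
df = n − 1 = 17
Two-sided p-value ≈ 0.285
Since p ≈ 0.285 > α = 0.01, fail to reject H0; the evidence is not statistically significant.

1.105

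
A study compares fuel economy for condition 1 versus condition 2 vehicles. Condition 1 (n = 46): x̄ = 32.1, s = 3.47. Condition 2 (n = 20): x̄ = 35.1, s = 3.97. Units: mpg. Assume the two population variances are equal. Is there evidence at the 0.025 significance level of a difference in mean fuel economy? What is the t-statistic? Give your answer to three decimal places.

-3.089

Let group 1 = condition 1, group 2 = condition 2. H0: μ_1 = μ_2; H1: μ_1 ≠ μ_2 (two-sample pooled-variance t-test, two-sided).
s_p² = [(46−1)·3.47² + (20−1)·3.97²]/(46+20−2) = 13.1453
t = (32.1 − 35.1)/√[13.1453·(1/46 + 1/20)] = -3.089
df = n₁ + n₂ − 2 = 64
Two-sided p-value ≈ 0.0030
Since p ≈ 0.0030 < α = 0.025, reject H0; the data support H1.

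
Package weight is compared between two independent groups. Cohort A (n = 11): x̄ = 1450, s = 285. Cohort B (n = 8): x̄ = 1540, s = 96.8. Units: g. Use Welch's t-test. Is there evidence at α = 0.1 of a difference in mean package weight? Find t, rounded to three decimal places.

Let group 1 = cohort A, group 2 = cohort B. H0: μ_1 = μ_2; H1: μ_1 ≠ μ_2 (Welch's two-sample t-test, two-sided).
t = (x̄_1 − x̄_2)/√(s_1²/n_1 + s_2²/n_2) = (1450 − 1540)/√(285²/11 + 96.8²/8) = -0.973
Welch–Satterthwaite df ≈ 12.96
Two-sided p-value ≈ 0.348
Since p ≈ 0.348 > α = 0.1, fail to reject H0; the evidence is not statistically significant.

-0.973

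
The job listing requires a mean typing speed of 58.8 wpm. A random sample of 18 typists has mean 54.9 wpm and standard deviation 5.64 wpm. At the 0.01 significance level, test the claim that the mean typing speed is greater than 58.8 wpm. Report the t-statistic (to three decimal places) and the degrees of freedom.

H0: μ = 58.8; H1: μ > 58.8 (one-sample t-test, right-tailed).
t = (x̄ − μ₀)/(s/√n) = (54.9 − 58.8)/(5.64/√18) = -2.934
df = n − 1 = 17
p-value = P(T ≥ -2.934) ≈ 0.9954
Since p ≈ 0.9954 > α = 0.01, fail to reject H0; the evidence is not statistically significant.

t = -2.934, df = 17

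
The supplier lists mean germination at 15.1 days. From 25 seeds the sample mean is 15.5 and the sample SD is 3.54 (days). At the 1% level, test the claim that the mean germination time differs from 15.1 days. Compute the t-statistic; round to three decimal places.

0.565

H0: μ = 15.1; H1: μ ≠ 15.1 (one-sample t-test, two-sided).
t = (x̄ − μ₀)/(s/√n) = (15.5 − 15.1)/(3.54/√25) = 0.565
df = n − 1 = 24
Two-sided p-value ≈ 0.5773
Since p ≈ 0.5773 > α = 0.01, fail to reject H0; the evidence is not statistically significant.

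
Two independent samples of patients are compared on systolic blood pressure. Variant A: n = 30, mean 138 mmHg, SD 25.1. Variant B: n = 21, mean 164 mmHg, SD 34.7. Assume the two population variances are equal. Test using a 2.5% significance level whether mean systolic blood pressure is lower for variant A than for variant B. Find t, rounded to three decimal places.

-3.108

Let group 1 = variant A, group 2 = variant B. H0: μ_1 = μ_2; H1: μ_1 < μ_2 (two-sample pooled-variance t-test, left-tailed).
s_p² = [(30−1)·25.1² + (21−1)·34.7²]/(30+21−2) = 864.328
t = (138 − 164)/√[864.328·(1/30 + 1/21)] = -3.108
df = n₁ + n₂ − 2 = 49
p-value = P(T ≤ -3.108) ≈ 0.002
Since p ≈ 0.002 < α = 0.025, reject H0; the evidence is statistically significant.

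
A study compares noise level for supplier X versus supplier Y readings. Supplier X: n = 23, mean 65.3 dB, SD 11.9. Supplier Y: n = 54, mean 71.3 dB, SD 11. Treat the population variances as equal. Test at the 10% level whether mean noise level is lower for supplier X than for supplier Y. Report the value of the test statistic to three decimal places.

Let group 1 = supplier X, group 2 = supplier Y. H0: μ_1 = μ_2; H1: μ_1 < μ_2 (two-sample pooled-variance t-test, left-tailed).
s_p² = [(23−1)·11.9² + (54−1)·11²]/(23+54−2) = 127.046
t = (65.3 − 71.3)/√[127.046·(1/23 + 1/54)] = -2.138
df = n₁ + n₂ − 2 = 75
p-value = P(T ≤ -2.138) ≈ 0.018
Since p ≈ 0.018 < α = 0.1, reject H0; the evidence is statistically significant.

-2.138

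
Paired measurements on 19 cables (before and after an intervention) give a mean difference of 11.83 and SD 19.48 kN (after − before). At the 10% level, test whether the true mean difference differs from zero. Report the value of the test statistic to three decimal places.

H0: μ_d = 0; H1: μ_d ≠ 0 (paired t-test on the differences, two-sided).
t = d̄/(s_d/√n) = 11.83/(19.48/√19) = 2.647
df = n − 1 = 18
Two-sided p-value ≈ 0.016
Since p ≈ 0.016 < α = 0.1, reject H0; the data support H1.

2.647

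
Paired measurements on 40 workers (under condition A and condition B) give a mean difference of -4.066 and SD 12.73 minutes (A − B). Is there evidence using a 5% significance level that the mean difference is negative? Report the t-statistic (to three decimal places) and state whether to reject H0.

t = -2.020; reject H0

H0: μ_d = 0; H1: μ_d < 0 (paired t-test on the differences, left-tailed).
t = d̄/(s_d/√n) = -4.066/(12.73/√40) = -2.020
df = n − 1 = 39
p-value = P(T ≤ -2.020) ≈ 0.025
Since p ≈ 0.025 < α = 0.05, reject H0; the data support H1.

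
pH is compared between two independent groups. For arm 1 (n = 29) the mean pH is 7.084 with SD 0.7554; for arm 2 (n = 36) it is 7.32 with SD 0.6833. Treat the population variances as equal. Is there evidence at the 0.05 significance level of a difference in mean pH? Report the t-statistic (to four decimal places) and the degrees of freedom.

Let group 1 = arm 1, group 2 = arm 2. H0: μ_1 = μ_2; H1: μ_1 ≠ μ_2 (two-sample pooled-variance t-test, two-sided).
s_p² = [(29−1)·0.7554² + (36−1)·0.6833²]/(29+36−2) = 0.513001
t = (7.084 − 7.32)/√[0.513001·(1/29 + 1/36)] = -1.3205
df = n₁ + n₂ − 2 = 63
Two-sided p-value ≈ 0.191
Since p ≈ 0.191 > α = 0.05, fail to reject H0; the data do not provide sufficient evidence against H0.

t = -1.3205, df = 63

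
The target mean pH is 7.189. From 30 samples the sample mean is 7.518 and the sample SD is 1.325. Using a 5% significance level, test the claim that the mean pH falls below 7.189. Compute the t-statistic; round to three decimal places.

H0: μ = 7.189; H1: μ < 7.189 (one-sample t-test, left-tailed).
t = (x̄ − μ₀)/(s/√n) = (7.518 − 7.189)/(1.325/√30) = 1.360
df = n − 1 = 29
p-value = P(T ≤ 1.360) ≈ 0.908
Since p ≈ 0.908 > α = 0.05, fail to reject H0; the evidence is not statistically significant.

1.360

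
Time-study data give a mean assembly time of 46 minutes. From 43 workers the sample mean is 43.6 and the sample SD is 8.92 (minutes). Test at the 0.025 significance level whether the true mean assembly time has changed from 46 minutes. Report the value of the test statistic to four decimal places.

H0: μ = 46; H1: μ ≠ 46 (one-sample t-test, two-sided).
t = (x̄ − μ₀)/(s/√n) = (43.6 − 46)/(8.92/√43) = -1.7643
df = n − 1 = 42
Two-sided p-value ≈ 0.085
Since p ≈ 0.085 > α = 0.025, fail to reject H0; the data do not provide sufficient evidence against H0.

-1.7643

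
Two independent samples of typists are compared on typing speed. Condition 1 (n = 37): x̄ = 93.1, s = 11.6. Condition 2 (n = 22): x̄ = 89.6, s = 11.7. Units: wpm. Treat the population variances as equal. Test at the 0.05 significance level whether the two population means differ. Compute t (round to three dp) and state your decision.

Let group 1 = condition 1, group 2 = condition 2. H0: μ_1 = μ_2; H1: μ_1 ≠ μ_2 (two-sample pooled-variance t-test, two-sided).
s_p² = [(37−1)·11.6² + (22−1)·11.7²]/(37+22−2) = 135.418
t = (93.1 − 89.6)/√[135.418·(1/37 + 1/22)] = 1.117
df = n₁ + n₂ − 2 = 57
Two-sided p-value ≈ 0.269
Since p ≈ 0.269 > α = 0.05, fail to reject H0; the evidence is not statistically significant.

t = 1.117; fail to reject H0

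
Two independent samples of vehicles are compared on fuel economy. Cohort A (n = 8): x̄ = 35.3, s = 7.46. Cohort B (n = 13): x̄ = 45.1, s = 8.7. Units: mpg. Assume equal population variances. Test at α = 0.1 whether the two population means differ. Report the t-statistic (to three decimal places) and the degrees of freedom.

Let group 1 = cohort A, group 2 = cohort B. H0: μ_1 = μ_2; H1: μ_1 ≠ μ_2 (two-sample pooled-variance t-test, two-sided).
s_p² = [(8−1)·7.46² + (13−1)·8.7²]/(8+13−2) = 68.3074
t = (35.3 − 45.1)/√[68.3074·(1/8 + 1/13)] = -2.639
df = n₁ + n₂ − 2 = 19
Two-sided p-value ≈ 0.0162
Since p ≈ 0.0162 < α = 0.1, reject H0; the data support H1.

t = -2.639, df = 19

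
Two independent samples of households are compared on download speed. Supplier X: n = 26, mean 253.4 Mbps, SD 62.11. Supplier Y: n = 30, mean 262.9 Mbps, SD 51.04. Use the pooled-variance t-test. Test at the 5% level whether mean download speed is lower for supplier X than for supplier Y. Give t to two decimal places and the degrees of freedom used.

Let group 1 = supplier X, group 2 = supplier Y. H0: μ_1 = μ_2; H1: μ_1 < μ_2 (two-sample pooled-variance t-test, left-tailed).
s_p² = [(26−1)·62.11² + (30−1)·51.04²]/(26+30−2) = 3184.98
t = (253.4 − 262.9)/√[3184.98·(1/26 + 1/30)] = -0.63
df = n₁ + n₂ − 2 = 54
p-value = P(T ≤ -0.63) ≈ 0.266
Since p ≈ 0.266 > α = 0.05, fail to reject H0; the data do not provide sufficient evidence against H0.

t = -0.63, df = 54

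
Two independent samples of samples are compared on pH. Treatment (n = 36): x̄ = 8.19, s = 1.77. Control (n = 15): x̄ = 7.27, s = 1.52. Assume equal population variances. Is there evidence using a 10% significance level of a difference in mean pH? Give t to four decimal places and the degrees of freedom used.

t = 1.7586, df = 49

Let group 1 = treatment, group 2 = control. H0: μ_1 = μ_2; H1: μ_1 ≠ μ_2 (two-sample pooled-variance t-test, two-sided).
s_p² = [(36−1)·1.77² + (15−1)·1.52²]/(36+15−2) = 2.8979
t = (8.19 − 7.27)/√[2.8979·(1/36 + 1/15)] = 1.7586
df = n₁ + n₂ − 2 = 49
Two-sided p-value ≈ 0.085
Since p ≈ 0.085 < α = 0.1, reject H0; the data support H1.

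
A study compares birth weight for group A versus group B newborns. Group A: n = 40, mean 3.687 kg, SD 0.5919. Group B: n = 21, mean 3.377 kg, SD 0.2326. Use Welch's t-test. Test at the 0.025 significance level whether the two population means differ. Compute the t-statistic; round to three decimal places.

Let group 1 = group A, group 2 = group B. H0: μ_1 = μ_2; H1: μ_1 ≠ μ_2 (Welch's two-sample t-test, two-sided).
t = (x̄_1 − x̄_2)/√(s_1²/n_1 + s_2²/n_2) = (3.687 − 3.377)/√(0.5919²/40 + 0.2326²/21) = 2.912
Welch–Satterthwaite df ≈ 55.89
Two-sided p-value ≈ 0.0052
Since p ≈ 0.0052 < α = 0.025, reject H0; the evidence is statistically significant.

2.912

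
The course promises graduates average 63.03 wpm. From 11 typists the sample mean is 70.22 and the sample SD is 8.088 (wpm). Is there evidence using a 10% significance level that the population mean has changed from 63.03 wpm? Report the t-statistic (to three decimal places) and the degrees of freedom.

t = 2.948, df = 10

H0: μ = 63.03; H1: μ ≠ 63.03 (one-sample t-test, two-sided).
t = (x̄ − μ₀)/(s/√n) = (70.22 − 63.03)/(8.088/√11) = 2.948
df = n − 1 = 10
Two-sided p-value ≈ 0.015
Since p ≈ 0.015 < α = 0.1, reject H0; the data support H1.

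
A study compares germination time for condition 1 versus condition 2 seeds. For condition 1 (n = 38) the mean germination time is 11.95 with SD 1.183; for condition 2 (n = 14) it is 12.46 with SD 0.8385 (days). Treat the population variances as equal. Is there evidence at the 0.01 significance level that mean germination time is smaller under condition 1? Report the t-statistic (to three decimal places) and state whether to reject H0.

t = -1.478; fail to reject H0

Let group 1 = condition 1, group 2 = condition 2. H0: μ_1 = μ_2; H1: μ_1 < μ_2 (two-sample pooled-variance t-test, left-tailed).
s_p² = [(38−1)·1.183² + (14−1)·0.8385²]/(38+14−2) = 1.21842
t = (11.95 − 12.46)/√[1.21842·(1/38 + 1/14)] = -1.478
df = n₁ + n₂ − 2 = 50
p-value = P(T ≤ -1.478) ≈ 0.0729
Since p ≈ 0.0729 > α = 0.01, fail to reject H0; the evidence is not statistically significant.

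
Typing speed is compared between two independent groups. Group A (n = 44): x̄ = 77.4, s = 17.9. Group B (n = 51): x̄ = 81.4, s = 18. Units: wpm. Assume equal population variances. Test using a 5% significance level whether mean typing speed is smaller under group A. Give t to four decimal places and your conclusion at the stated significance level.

t = -1.0828; fail to reject H0

Let group 1 = group A, group 2 = group B. H0: μ_1 = μ_2; H1: μ_1 < μ_2 (two-sample pooled-variance t-test, left-tailed).
s_p² = [(44−1)·17.9² + (51−1)·18²]/(44+51−2) = 322.34
t = (77.4 − 81.4)/√[322.34·(1/44 + 1/51)] = -1.0828
df = n₁ + n₂ − 2 = 93
p-value = P(T ≤ -1.0828) ≈ 0.141
Since p ≈ 0.141 > α = 0.05, fail to reject H0; the evidence is not statistically significant.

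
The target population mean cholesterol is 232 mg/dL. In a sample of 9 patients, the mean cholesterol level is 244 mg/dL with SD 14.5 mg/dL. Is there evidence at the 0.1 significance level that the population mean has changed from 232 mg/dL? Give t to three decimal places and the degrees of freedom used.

H0: μ = 232; H1: μ ≠ 232 (one-sample t-test, two-sided).
t = (x̄ − μ₀)/(s/√n) = (244 − 232)/(14.5/√9) = 2.483
df = n − 1 = 8
Two-sided p-value ≈ 0.038
Since p ≈ 0.038 < α = 0.1, reject H0; the evidence is statistically significant.

t = 2.483, df = 8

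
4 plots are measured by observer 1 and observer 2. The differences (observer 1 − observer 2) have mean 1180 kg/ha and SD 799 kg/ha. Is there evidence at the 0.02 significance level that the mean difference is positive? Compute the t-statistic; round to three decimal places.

2.954

H0: μ_d = 0; H1: μ_d > 0 (paired t-test on the differences, right-tailed).
t = d̄/(s_d/√n) = 1180/(799/√4) = 2.954
df = n − 1 = 3
p-value = P(T ≥ 2.954) ≈ 0.0299
Since p ≈ 0.0299 > α = 0.02, fail to reject H0; the evidence is not statistically significant.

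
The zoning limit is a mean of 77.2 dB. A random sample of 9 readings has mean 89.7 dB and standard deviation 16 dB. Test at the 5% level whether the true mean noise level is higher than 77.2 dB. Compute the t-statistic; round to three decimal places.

H0: μ = 77.2; H1: μ > 77.2 (one-sample t-test, right-tailed).
t = (x̄ − μ₀)/(s/√n) = (89.7 − 77.2)/(16/√9) = 2.344
df = n − 1 = 8
p-value = P(T ≥ 2.344) ≈ 0.024
Since p ≈ 0.024 < α = 0.05, reject H0; the data support H1.

2.344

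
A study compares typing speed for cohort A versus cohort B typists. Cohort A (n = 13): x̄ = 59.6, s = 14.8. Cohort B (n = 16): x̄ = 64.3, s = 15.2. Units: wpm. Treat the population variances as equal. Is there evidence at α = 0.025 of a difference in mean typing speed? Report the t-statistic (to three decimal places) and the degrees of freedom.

Let group 1 = cohort A, group 2 = cohort B. H0: μ_1 = μ_2; H1: μ_1 ≠ μ_2 (two-sample pooled-variance t-test, two-sided).
s_p² = [(13−1)·14.8² + (16−1)·15.2²]/(13+16−2) = 225.707
t = (59.6 − 64.3)/√[225.707·(1/13 + 1/16)] = -0.838
df = n₁ + n₂ − 2 = 27
Two-sided p-value ≈ 0.409
Since p ≈ 0.409 > α = 0.025, fail to reject H0; the data do not provide sufficient evidence against H0.

t = -0.838, df = 27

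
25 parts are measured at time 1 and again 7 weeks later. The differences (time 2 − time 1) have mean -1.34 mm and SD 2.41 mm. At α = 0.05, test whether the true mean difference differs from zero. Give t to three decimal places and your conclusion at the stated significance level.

t = -2.780; reject H0

H0: μ_d = 0; H1: μ_d ≠ 0 (paired t-test on the differences, two-sided).
t = d̄/(s_d/√n) = -1.34/(2.41/√25) = -2.780
df = n − 1 = 24
Two-sided p-value ≈ 0.0104
Since p ≈ 0.0104 < α = 0.05, reject H0; the evidence is statistically significant.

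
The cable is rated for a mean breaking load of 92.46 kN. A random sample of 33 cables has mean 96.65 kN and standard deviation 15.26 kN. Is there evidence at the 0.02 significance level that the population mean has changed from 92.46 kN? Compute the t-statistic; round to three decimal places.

H0: μ = 92.46; H1: μ ≠ 92.46 (one-sample t-test, two-sided).
t = (x̄ − μ₀)/(s/√n) = (96.65 − 92.46)/(15.26/√33) = 1.577
df = n − 1 = 32
Two-sided p-value ≈ 0.1246
Since p ≈ 0.1246 > α = 0.02, fail to reject H0; the data do not provide sufficient evidence against H0.

1.577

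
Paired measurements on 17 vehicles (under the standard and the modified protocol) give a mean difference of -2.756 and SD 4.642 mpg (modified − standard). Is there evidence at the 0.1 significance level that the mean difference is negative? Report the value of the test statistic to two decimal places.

-2.45

H0: μ_d = 0; H1: μ_d < 0 (paired t-test on the differences, left-tailed).
t = d̄/(s_d/√n) = -2.756/(4.642/√17) = -2.45
df = n − 1 = 16
p-value = P(T ≤ -2.45) ≈ 0.013
Since p ≈ 0.013 < α = 0.1, reject H0; the evidence is statistically significant.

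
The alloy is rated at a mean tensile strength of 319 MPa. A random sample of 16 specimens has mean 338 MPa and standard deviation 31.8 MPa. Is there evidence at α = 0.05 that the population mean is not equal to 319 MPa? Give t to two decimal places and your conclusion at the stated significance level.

t = 2.39; reject H0

H0: μ = 319; H1: μ ≠ 319 (one-sample t-test, two-sided).
t = (x̄ − μ₀)/(s/√n) = (338 − 319)/(31.8/√16) = 2.39
df = n − 1 = 15
Two-sided p-value ≈ 0.030
Since p ≈ 0.030 < α = 0.05, reject H0; the data support H1.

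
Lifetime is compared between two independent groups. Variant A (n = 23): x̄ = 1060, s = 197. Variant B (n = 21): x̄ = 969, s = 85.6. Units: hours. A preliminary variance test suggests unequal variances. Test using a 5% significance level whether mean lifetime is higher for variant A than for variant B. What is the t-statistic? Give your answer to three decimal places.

Let group 1 = variant A, group 2 = variant B. H0: μ_1 = μ_2; H1: μ_1 > μ_2 (Welch's two-sample t-test, right-tailed).
t = (x̄_1 − x̄_2)/√(s_1²/n_1 + s_2²/n_2) = (1060 − 969)/√(197²/23 + 85.6²/21) = 2.017
Welch–Satterthwaite df ≈ 30.60
p-value = P(T ≥ 2.017) ≈ 0.0263
Since p ≈ 0.0263 < α = 0.05, reject H0; the data support H1.

2.017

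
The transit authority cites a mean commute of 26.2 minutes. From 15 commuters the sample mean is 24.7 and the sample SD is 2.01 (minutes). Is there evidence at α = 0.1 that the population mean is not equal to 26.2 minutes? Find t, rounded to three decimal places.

H0: μ = 26.2; H1: μ ≠ 26.2 (one-sample t-test, two-sided).
t = (x̄ − μ₀)/(s/√n) = (24.7 − 26.2)/(2.01/√15) = -2.890
df = n − 1 = 14
Two-sided p-value ≈ 0.0119
Since p ≈ 0.0119 < α = 0.1, reject H0; the data support H1.

-2.890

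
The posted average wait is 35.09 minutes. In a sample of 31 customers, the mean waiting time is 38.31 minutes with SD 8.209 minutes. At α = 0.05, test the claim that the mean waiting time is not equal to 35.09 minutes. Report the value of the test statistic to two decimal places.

2.18

H0: μ = 35.09; H1: μ ≠ 35.09 (one-sample t-test, two-sided).
t = (x̄ − μ₀)/(s/√n) = (38.31 − 35.09)/(8.209/√31) = 2.18
df = n − 1 = 30
Two-sided p-value ≈ 0.037
Since p ≈ 0.037 < α = 0.05, reject H0; the data support H1.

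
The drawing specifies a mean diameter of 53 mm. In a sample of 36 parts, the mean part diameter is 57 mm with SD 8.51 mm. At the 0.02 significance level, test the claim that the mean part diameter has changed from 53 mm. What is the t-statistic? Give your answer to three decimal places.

H0: μ = 53; H1: μ ≠ 53 (one-sample t-test, two-sided).
t = (x̄ − μ₀)/(s/√n) = (57 − 53)/(8.51/√36) = 2.820
df = n − 1 = 35
Two-sided p-value ≈ 0.0079
Since p ≈ 0.0079 < α = 0.02, reject H0; the data support H1.

2.820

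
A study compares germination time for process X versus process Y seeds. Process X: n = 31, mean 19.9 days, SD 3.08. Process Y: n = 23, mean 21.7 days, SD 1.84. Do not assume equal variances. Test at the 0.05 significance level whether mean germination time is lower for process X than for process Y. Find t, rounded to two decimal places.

Let group 1 = process X, group 2 = process Y. H0: μ_1 = μ_2; H1: μ_1 < μ_2 (Welch's two-sample t-test, left-tailed).
t = (x̄_1 − x̄_2)/√(s_1²/n_1 + s_2²/n_2) = (19.9 − 21.7)/√(3.08²/31 + 1.84²/23) = -2.67
Welch–Satterthwaite df ≈ 50.02
p-value = P(T ≤ -2.67) ≈ 0.005
Since p ≈ 0.005 < α = 0.05, reject H0; the data support H1.

-2.67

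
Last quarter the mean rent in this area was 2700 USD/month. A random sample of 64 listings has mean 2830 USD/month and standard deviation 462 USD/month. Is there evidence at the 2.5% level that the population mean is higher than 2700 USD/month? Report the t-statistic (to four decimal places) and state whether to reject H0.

H0: μ = 2700; H1: μ > 2700 (one-sample t-test, right-tailed).
t = (x̄ − μ₀)/(s/√n) = (2830 − 2700)/(462/√64) = 2.2511
df = n − 1 = 63
p-value = P(T ≥ 2.2511) ≈ 0.014
Since p ≈ 0.014 < α = 0.025, reject H0; the evidence is statistically significant.

t = 2.2511; reject H0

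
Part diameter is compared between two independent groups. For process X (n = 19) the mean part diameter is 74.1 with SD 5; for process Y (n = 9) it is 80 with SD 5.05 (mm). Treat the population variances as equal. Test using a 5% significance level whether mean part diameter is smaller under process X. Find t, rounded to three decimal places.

-2.907

Let group 1 = process X, group 2 = process Y. H0: μ_1 = μ_2; H1: μ_1 < μ_2 (two-sample pooled-variance t-test, left-tailed).
s_p² = [(19−1)·5² + (9−1)·5.05²]/(19+9−2) = 25.1546
t = (74.1 − 80)/√[25.1546·(1/19 + 1/9)] = -2.907
df = n₁ + n₂ − 2 = 26
p-value = P(T ≤ -2.907) ≈ 0.004
Since p ≈ 0.004 < α = 0.05, reject H0; the data support H1.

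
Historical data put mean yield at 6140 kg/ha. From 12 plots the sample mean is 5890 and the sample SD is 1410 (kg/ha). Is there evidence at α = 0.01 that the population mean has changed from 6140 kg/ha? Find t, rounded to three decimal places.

-0.614

H0: μ = 6140; H1: μ ≠ 6140 (one-sample t-test, two-sided).
t = (x̄ − μ₀)/(s/√n) = (5890 − 6140)/(1410/√12) = -0.614
df = n − 1 = 11
Two-sided p-value ≈ 0.5516
Since p ≈ 0.5516 > α = 0.01, fail to reject H0; the data do not provide sufficient evidence against H0.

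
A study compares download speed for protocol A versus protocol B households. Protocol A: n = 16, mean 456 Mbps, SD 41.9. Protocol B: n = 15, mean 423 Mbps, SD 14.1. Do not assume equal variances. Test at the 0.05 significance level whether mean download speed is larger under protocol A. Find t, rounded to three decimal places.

Let group 1 = protocol A, group 2 = protocol B. H0: μ_1 = μ_2; H1: μ_1 > μ_2 (Welch's two-sample t-test, right-tailed).
t = (x̄_1 − x̄_2)/√(s_1²/n_1 + s_2²/n_2) = (456 − 423)/√(41.9²/16 + 14.1²/15) = 2.976
Welch–Satterthwaite df ≈ 18.55
p-value = P(T ≥ 2.976) ≈ 0.0040
Since p ≈ 0.0040 < α = 0.05, reject H0; the data support H1.

2.976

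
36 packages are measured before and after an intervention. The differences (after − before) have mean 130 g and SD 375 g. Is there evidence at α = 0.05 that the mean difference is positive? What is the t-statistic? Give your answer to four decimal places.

H0: μ_d = 0; H1: μ_d > 0 (paired t-test on the differences, right-tailed).
t = d̄/(s_d/√n) = 130/(375/√36) = 2.0800
df = n − 1 = 35
p-value = P(T ≥ 2.0800) ≈ 0.0225
Since p ≈ 0.0225 < α = 0.05, reject H0; the data support H1.

2.0800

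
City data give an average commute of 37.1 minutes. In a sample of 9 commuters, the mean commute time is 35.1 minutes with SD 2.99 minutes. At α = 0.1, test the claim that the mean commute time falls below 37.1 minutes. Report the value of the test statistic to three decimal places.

H0: μ = 37.1; H1: μ < 37.1 (one-sample t-test, left-tailed).
t = (x̄ − μ₀)/(s/√n) = (35.1 − 37.1)/(2.99/√9) = -2.007
df = n − 1 = 8
p-value = P(T ≤ -2.007) ≈ 0.0398
Since p ≈ 0.0398 < α = 0.1, reject H0; the evidence is statistically significant.

-2.007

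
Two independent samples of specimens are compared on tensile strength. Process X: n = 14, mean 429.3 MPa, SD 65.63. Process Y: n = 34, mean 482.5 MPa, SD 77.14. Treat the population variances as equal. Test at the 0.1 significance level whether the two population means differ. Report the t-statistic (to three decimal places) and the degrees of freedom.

Let group 1 = process X, group 2 = process Y. H0: μ_1 = μ_2; H1: μ_1 ≠ μ_2 (two-sample pooled-variance t-test, two-sided).
s_p² = [(14−1)·65.63² + (34−1)·77.14²]/(14+34−2) = 5486.17
t = (429.3 − 482.5)/√[5486.17·(1/14 + 1/34)] = -2.262
df = n₁ + n₂ − 2 = 46
Two-sided p-value ≈ 0.0285
Since p ≈ 0.0285 < α = 0.1, reject H0; the evidence is statistically significant.

t = -2.262, df = 46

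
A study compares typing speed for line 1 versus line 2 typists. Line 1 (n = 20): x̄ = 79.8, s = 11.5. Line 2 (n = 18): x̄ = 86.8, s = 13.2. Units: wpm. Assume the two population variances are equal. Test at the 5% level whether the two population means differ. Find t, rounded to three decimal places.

-1.747

Let group 1 = line 1, group 2 = line 2. H0: μ_1 = μ_2; H1: μ_1 ≠ μ_2 (two-sample pooled-variance t-test, two-sided).
s_p² = [(20−1)·11.5² + (18−1)·13.2²]/(20+18−2) = 152.079
t = (79.8 − 86.8)/√[152.079·(1/20 + 1/18)] = -1.747
df = n₁ + n₂ − 2 = 36
Two-sided p-value ≈ 0.0891
Since p ≈ 0.0891 > α = 0.05, fail to reject H0; the data do not provide sufficient evidence against H0.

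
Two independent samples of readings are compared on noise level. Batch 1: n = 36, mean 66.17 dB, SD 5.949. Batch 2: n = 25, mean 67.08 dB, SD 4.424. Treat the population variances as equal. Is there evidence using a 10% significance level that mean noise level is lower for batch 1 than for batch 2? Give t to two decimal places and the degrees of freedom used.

t = -0.65, df = 59

Let group 1 = batch 1, group 2 = batch 2. H0: μ_1 = μ_2; H1: μ_1 < μ_2 (two-sample pooled-variance t-test, left-tailed).
s_p² = [(36−1)·5.949² + (25−1)·4.424²]/(36+25−2) = 28.9558
t = (66.17 − 67.08)/√[28.9558·(1/36 + 1/25)] = -0.65
df = n₁ + n₂ − 2 = 59
p-value = P(T ≤ -0.65) ≈ 0.2592
Since p ≈ 0.2592 > α = 0.1, fail to reject H0; the evidence is not statistically significant.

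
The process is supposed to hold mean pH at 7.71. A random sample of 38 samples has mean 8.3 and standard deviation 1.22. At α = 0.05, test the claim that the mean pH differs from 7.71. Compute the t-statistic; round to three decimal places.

2.981

H0: μ = 7.71; H1: μ ≠ 7.71 (one-sample t-test, two-sided).
t = (x̄ − μ₀)/(s/√n) = (8.3 − 7.71)/(1.22/√38) = 2.981
df = n − 1 = 37
Two-sided p-value ≈ 0.0051
Since p ≈ 0.0051 < α = 0.05, reject H0; the evidence is statistically significant.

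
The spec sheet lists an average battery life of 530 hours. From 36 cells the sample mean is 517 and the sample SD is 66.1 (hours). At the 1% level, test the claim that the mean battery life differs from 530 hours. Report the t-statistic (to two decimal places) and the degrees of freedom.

t = -1.18, df = 35

H0: μ = 530; H1: μ ≠ 530 (one-sample t-test, two-sided).
t = (x̄ − μ₀)/(s/√n) = (517 − 530)/(66.1/√36) = -1.18
df = n − 1 = 35
Two-sided p-value ≈ 0.2459
Since p ≈ 0.2459 > α = 0.01, fail to reject H0; the evidence is not statistically significant.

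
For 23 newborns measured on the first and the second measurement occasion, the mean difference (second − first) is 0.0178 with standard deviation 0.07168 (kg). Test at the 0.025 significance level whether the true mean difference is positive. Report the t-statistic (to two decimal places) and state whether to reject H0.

H0: μ_d = 0; H1: μ_d > 0 (paired t-test on the differences, right-tailed).
t = d̄/(s_d/√n) = 0.0178/(0.07168/√23) = 1.19
df = n − 1 = 22
p-value = P(T ≥ 1.19) ≈ 0.1232
Since p ≈ 0.1232 > α = 0.025, fail to reject H0; the data do not provide sufficient evidence against H0.

t = 1.19; fail to reject H0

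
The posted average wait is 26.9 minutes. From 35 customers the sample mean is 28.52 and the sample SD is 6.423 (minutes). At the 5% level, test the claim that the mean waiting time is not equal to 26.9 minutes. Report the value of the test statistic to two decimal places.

1.49

H0: μ = 26.9; H1: μ ≠ 26.9 (one-sample t-test, two-sided).
t = (x̄ − μ₀)/(s/√n) = (28.52 − 26.9)/(6.423/√35) = 1.49
df = n − 1 = 34
Two-sided p-value ≈ 0.1449
Since p ≈ 0.1449 > α = 0.05, fail to reject H0; the data do not provide sufficient evidence against H0.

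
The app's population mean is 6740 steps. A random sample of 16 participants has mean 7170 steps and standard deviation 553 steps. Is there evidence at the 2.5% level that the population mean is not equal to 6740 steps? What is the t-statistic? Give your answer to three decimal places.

H0: μ = 6740; H1: μ ≠ 6740 (one-sample t-test, two-sided).
t = (x̄ − μ₀)/(s/√n) = (7170 − 6740)/(553/√16) = 3.110
df = n − 1 = 15
Two-sided p-value ≈ 0.0072
Since p ≈ 0.0072 < α = 0.025, reject H0; the evidence is statistically significant.

3.110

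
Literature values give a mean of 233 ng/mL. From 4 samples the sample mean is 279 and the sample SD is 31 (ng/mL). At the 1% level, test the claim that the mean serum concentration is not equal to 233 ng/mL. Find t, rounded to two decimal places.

H0: μ = 233; H1: μ ≠ 233 (one-sample t-test, two-sided).
t = (x̄ − μ₀)/(s/√n) = (279 − 233)/(31/√4) = 2.97
df = n − 1 = 3
Two-sided p-value ≈ 0.0592
Since p ≈ 0.0592 > α = 0.01, fail to reject H0; the data do not provide sufficient evidence against H0.

2.97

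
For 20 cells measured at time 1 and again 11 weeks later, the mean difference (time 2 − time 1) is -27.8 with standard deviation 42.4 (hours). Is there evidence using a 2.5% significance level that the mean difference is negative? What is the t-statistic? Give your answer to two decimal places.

-2.93

H0: μ_d = 0; H1: μ_d < 0 (paired t-test on the differences, left-tailed).
t = d̄/(s_d/√n) = -27.8/(42.4/√20) = -2.93
df = n − 1 = 19
p-value = P(T ≤ -2.93) ≈ 0.004
Since p ≈ 0.004 < α = 0.025, reject H0; the data support H1.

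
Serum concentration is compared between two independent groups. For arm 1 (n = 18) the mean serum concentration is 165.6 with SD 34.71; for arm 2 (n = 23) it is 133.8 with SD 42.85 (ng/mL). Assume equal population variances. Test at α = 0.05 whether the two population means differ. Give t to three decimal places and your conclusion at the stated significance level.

Let group 1 = arm 1, group 2 = arm 2. H0: μ_1 = μ_2; H1: μ_1 ≠ μ_2 (two-sample pooled-variance t-test, two-sided).
s_p² = [(18−1)·34.71² + (23−1)·42.85²]/(18+23−2) = 1560.92
t = (165.6 − 133.8)/√[1560.92·(1/18 + 1/23)] = 2.558
df = n₁ + n₂ − 2 = 39
Two-sided p-value ≈ 0.015
Since p ≈ 0.015 < α = 0.05, reject H0; the data support H1.

t = 2.558; reject H0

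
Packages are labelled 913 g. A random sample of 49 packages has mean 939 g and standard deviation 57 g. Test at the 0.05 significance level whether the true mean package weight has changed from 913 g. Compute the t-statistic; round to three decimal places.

H0: μ = 913; H1: μ ≠ 913 (one-sample t-test, two-sided).
t = (x̄ − μ₀)/(s/√n) = (939 − 913)/(57/√49) = 3.193
df = n − 1 = 48
Two-sided p-value ≈ 0.002
Since p ≈ 0.002 < α = 0.05, reject H0; the data support H1.

3.193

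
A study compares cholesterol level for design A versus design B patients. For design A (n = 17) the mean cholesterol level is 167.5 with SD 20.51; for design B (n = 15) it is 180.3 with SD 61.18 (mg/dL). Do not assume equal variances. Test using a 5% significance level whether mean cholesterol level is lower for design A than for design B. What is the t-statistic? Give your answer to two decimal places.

-0.77

Let group 1 = design A, group 2 = design B. H0: μ_1 = μ_2; H1: μ_1 < μ_2 (Welch's two-sample t-test, left-tailed).
t = (x̄_1 − x̄_2)/√(s_1²/n_1 + s_2²/n_2) = (167.5 − 180.3)/√(20.51²/17 + 61.18²/15) = -0.77
Welch–Satterthwaite df ≈ 16.77
p-value = P(T ≤ -0.77) ≈ 0.225
Since p ≈ 0.225 > α = 0.05, fail to reject H0; the evidence is not statistically significant.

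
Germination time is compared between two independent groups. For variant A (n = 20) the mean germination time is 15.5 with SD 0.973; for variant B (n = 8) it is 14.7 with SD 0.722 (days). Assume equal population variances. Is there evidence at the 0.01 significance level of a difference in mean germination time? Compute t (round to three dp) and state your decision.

t = 2.096; fail to reject H0

Let group 1 = variant A, group 2 = variant B. H0: μ_1 = μ_2; H1: μ_1 ≠ μ_2 (two-sample pooled-variance t-test, two-sided).
s_p² = [(20−1)·0.973² + (8−1)·0.722²]/(20+8−2) = 0.832186
t = (15.5 − 14.7)/√[0.832186·(1/20 + 1/8)] = 2.096
df = n₁ + n₂ − 2 = 26
Two-sided p-value ≈ 0.0459
Since p ≈ 0.0459 > α = 0.01, fail to reject H0; the evidence is not statistically significant.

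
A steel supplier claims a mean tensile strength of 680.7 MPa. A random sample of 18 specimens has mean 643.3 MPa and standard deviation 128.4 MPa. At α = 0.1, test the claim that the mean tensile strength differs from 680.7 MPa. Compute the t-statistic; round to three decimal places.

H0: μ = 680.7; H1: μ ≠ 680.7 (one-sample t-test, two-sided).
t = (x̄ − μ₀)/(s/√n) = (643.3 − 680.7)/(128.4/√18) = -1.236
df = n − 1 = 17
Two-sided p-value ≈ 0.2333
Since p ≈ 0.2333 > α = 0.1, fail to reject H0; the evidence is not statistically significant.

-1.236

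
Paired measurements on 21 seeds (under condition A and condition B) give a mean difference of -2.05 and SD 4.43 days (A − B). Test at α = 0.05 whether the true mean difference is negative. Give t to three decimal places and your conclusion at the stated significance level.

H0: μ_d = 0; H1: μ_d < 0 (paired t-test on the differences, left-tailed).
t = d̄/(s_d/√n) = -2.05/(4.43/√21) = -2.121
df = n − 1 = 20
p-value = P(T ≤ -2.121) ≈ 0.0233
Since p ≈ 0.0233 < α = 0.05, reject H0; the data support H1.

t = -2.121; reject H0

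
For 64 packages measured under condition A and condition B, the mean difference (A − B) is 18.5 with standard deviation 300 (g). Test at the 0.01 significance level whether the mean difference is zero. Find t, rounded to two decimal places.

H0: μ_d = 0; H1: μ_d ≠ 0 (paired t-test on the differences, two-sided).
t = d̄/(s_d/√n) = 18.5/(300/√64) = 0.49
df = n − 1 = 63
Two-sided p-value ≈ 0.623
Since p ≈ 0.623 > α = 0.01, fail to reject H0; the data do not provide sufficient evidence against H0.

0.49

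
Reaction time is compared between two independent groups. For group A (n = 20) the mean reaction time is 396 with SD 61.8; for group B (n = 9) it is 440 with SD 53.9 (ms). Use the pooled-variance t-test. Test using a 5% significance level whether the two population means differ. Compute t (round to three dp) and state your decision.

Let group 1 = group A, group 2 = group B. H0: μ_1 = μ_2; H1: μ_1 ≠ μ_2 (two-sample pooled-variance t-test, two-sided).
s_p² = [(20−1)·61.8² + (9−1)·53.9²]/(20+9−2) = 3548.42
t = (396 − 440)/√[3548.42·(1/20 + 1/9)] = -1.840
df = n₁ + n₂ − 2 = 27
Two-sided p-value ≈ 0.077
Since p ≈ 0.077 > α = 0.05, fail to reject H0; the data do not provide sufficient evidence against H0.

t = -1.840; fail to reject H0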